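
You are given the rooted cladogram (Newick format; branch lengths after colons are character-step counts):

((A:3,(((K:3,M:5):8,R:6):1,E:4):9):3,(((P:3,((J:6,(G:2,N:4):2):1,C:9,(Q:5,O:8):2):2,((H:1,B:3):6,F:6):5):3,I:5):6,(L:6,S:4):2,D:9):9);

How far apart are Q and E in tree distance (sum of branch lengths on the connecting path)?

The path runs Q → … → MRCA → … → E; the MRCA is the root of the tree.
Branch lengths along that path: 5 + 2 + 2 + 3 + 6 + 9 + 3 + 9 + 4 = 43.

43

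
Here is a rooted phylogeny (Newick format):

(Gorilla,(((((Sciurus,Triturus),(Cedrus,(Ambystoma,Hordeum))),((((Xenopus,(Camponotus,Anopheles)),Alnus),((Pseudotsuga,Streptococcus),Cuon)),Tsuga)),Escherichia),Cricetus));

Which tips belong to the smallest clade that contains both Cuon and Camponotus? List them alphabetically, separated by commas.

Alnus, Anopheles, Camponotus, Cuon, Pseudotsuga, Streptococcus, Xenopus

Tracing Cuon: it sits inside ((Pseudotsuga,Streptococcus),Cuon).
Tracing Camponotus: it sits inside (Camponotus,Anopheles).
The smallest clade enclosing both is (((Xenopus,(Camponotus,Anopheles)),Alnus),((Pseudotsuga,Streptococcus),Cuon)); the answer is its 7 terminal taxa in alphabetical order.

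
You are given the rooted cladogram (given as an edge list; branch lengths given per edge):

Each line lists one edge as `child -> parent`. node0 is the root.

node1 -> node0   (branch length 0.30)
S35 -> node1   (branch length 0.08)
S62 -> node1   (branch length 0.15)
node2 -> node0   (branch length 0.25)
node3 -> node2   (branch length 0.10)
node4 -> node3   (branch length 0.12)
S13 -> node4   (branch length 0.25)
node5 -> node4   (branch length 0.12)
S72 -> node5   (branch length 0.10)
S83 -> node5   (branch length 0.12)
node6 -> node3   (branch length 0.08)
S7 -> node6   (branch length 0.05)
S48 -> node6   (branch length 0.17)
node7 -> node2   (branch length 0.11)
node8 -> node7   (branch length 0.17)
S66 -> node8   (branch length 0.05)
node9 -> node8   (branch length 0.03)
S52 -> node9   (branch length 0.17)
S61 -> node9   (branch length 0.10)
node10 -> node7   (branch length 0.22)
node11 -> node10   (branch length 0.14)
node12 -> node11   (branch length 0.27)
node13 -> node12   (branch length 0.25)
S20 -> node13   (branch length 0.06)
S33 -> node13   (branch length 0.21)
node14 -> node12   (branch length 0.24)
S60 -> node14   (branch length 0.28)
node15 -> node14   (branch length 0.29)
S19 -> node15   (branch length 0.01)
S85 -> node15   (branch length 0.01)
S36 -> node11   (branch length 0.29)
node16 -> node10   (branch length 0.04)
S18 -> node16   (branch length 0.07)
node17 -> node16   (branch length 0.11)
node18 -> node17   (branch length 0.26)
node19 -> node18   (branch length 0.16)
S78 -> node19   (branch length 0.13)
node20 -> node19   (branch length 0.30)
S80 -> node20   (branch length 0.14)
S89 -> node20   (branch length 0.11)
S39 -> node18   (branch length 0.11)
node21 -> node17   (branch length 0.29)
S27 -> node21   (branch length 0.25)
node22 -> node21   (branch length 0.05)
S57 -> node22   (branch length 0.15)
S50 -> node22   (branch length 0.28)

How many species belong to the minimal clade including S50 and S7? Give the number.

22

The MRCA of S50 and S7 is the node subtending (((S13,(S72,S83)),(S7,S48)),((S66,(S52,S61)),((((S20,S33),(S60,(S19,S85))),S36),(S18,(((S78,(S80,S89)),S39),(S27,(S57,S50))))))).
That clade contains 22 terminal taxa: S13, S18, S19, S20, S27, S33, S36, S39, S48, S50, S52, S57, S60, S61, S66, S7, S72, S78, S80, S83, S85, S89.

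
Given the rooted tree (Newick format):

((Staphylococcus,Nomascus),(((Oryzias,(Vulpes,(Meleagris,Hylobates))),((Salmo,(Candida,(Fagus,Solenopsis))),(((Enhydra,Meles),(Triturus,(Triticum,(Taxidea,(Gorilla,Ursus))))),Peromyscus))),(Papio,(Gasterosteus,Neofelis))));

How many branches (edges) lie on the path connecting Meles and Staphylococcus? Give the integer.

The MRCA of Meles and Staphylococcus is the root of the tree.
From Meles up to that node: 7 branches. From Staphylococcus up to the same node: 2 branches. Total: 7 + 2 = 9.

9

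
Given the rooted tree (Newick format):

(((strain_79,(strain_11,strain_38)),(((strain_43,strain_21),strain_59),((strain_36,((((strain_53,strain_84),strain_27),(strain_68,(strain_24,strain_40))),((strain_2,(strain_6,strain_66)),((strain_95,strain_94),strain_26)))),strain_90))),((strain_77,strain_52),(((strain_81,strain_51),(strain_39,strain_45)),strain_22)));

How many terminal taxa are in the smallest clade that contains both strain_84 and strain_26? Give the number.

The MRCA of strain_84 and strain_26 is the node subtending ((((strain_53,strain_84),strain_27),(strain_68,(strain_24,strain_40))),((strain_2,(strain_6,strain_66)),((strain_95,strain_94),strain_26))).
That clade contains 12 terminal taxa: strain_2, strain_24, strain_26, strain_27, strain_40, strain_53, strain_6, strain_66, strain_68, strain_84, strain_94, strain_95.

12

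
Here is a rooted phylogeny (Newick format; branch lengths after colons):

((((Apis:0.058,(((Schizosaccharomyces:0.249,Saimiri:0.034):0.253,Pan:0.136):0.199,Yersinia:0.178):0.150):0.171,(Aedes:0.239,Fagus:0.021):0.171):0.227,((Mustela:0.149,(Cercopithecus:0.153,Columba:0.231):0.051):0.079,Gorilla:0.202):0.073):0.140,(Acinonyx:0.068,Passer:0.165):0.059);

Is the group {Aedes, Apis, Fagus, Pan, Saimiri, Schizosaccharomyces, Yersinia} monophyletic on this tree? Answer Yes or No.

The most recent common ancestor of these taxa subtends ((Apis,(((Schizosaccharomyces,Saimiri),Pan),Yersinia)),(Aedes,Fagus)).
That clade has exactly 7 tips — every listed taxon and nothing else — so the group is monophyletic.

Yes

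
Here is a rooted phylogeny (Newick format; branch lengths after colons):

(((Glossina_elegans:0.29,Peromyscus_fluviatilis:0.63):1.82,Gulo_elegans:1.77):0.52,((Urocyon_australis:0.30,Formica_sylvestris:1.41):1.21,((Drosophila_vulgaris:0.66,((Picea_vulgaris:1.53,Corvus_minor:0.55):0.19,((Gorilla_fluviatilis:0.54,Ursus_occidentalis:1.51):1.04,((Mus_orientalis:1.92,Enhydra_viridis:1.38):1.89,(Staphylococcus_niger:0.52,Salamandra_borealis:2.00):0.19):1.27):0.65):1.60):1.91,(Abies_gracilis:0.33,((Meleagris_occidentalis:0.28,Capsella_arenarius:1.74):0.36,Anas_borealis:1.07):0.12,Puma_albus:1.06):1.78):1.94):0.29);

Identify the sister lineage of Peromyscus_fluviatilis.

Glossina_elegans

Peromyscus_fluviatilis attaches to the tree at the node subtending (Glossina_elegans,Peromyscus_fluviatilis).
The other lineage descending from that same node — the sister group — is the single tip Glossina_elegans.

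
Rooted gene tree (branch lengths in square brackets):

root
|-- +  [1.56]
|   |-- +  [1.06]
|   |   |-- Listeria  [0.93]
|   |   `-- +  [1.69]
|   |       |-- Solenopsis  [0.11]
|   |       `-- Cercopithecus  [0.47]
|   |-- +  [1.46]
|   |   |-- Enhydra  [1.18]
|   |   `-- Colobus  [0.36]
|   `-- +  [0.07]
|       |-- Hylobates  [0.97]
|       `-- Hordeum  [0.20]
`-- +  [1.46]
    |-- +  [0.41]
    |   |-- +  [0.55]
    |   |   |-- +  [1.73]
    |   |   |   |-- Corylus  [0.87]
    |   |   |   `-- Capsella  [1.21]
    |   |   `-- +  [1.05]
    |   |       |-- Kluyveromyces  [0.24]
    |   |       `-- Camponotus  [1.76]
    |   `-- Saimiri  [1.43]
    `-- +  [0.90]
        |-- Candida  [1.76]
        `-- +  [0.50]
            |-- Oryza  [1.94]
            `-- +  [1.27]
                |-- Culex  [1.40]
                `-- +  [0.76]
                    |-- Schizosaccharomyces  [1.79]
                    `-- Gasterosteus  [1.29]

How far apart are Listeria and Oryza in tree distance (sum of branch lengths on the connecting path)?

The path runs Listeria → … → MRCA → … → Oryza; the MRCA is the root of the tree.
Branch lengths along that path: 0.93 + 1.06 + 1.56 + 1.46 + 0.90 + 0.50 + 1.94 = 8.35.

8.35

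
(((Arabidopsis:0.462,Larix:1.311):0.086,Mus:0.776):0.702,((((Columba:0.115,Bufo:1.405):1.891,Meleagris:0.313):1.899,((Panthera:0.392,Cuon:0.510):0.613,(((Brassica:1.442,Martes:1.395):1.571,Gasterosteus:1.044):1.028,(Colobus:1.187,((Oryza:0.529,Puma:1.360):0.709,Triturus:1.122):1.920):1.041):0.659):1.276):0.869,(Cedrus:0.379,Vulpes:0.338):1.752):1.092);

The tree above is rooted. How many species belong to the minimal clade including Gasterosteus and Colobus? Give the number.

The MRCA of Gasterosteus and Colobus is the node subtending (((Brassica,Martes),Gasterosteus),(Colobus,((Oryza,Puma),Triturus))).
That clade contains 7 terminal taxa: Brassica, Colobus, Gasterosteus, Martes, Oryza, Puma, Triturus.

7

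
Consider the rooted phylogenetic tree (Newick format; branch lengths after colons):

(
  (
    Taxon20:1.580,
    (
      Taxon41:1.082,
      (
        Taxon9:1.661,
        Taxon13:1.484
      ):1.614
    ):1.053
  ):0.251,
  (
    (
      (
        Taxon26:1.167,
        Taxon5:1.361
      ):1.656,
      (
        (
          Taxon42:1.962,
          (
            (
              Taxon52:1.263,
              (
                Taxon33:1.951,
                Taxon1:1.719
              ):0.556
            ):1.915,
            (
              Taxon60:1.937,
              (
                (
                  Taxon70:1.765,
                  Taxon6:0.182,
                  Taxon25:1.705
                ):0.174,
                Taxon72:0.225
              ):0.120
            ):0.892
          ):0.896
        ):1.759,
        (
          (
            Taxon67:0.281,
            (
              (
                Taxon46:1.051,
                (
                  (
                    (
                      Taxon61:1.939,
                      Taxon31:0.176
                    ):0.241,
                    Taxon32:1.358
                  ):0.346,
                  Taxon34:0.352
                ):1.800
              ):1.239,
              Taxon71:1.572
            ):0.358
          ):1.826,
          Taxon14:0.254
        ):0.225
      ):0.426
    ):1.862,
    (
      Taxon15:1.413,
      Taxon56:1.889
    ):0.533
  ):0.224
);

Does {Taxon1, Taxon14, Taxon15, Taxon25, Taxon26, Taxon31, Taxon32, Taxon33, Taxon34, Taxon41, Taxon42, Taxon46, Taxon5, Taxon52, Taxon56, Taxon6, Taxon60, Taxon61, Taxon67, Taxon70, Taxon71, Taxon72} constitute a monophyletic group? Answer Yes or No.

The MRCA of the listed taxa is the root, so the smallest clade containing them is the whole tree.
That clade also contains Taxon13, Taxon20, Taxon9, which are not in the proposed group, so the group is not monophyletic.

No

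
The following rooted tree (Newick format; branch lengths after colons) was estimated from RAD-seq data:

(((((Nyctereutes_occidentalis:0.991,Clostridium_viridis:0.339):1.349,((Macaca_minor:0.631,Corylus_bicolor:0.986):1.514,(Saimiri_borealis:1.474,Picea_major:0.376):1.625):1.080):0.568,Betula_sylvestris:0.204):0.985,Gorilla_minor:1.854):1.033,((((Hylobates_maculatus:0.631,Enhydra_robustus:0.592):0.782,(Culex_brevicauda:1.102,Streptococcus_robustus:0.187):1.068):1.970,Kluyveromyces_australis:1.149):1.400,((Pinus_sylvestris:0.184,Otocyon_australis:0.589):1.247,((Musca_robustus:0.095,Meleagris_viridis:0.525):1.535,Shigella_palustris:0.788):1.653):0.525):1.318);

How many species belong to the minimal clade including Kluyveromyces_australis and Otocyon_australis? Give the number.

10

The MRCA of Kluyveromyces_australis and Otocyon_australis is the node subtending ((((Hylobates_maculatus,Enhydra_robustus),(Culex_brevicauda,Streptococcus_robustus)),Kluyveromyces_australis),((Pinus_sylvestris,Otocyon_australis),((Musca_robustus,Meleagris_viridis),Shigella_palustris))).
That clade contains 10 terminal taxa: Culex_brevicauda, Enhydra_robustus, Hylobates_maculatus, Kluyveromyces_australis, Meleagris_viridis, Musca_robustus, Otocyon_australis, Pinus_sylvestris, Shigella_palustris, Streptococcus_robustus.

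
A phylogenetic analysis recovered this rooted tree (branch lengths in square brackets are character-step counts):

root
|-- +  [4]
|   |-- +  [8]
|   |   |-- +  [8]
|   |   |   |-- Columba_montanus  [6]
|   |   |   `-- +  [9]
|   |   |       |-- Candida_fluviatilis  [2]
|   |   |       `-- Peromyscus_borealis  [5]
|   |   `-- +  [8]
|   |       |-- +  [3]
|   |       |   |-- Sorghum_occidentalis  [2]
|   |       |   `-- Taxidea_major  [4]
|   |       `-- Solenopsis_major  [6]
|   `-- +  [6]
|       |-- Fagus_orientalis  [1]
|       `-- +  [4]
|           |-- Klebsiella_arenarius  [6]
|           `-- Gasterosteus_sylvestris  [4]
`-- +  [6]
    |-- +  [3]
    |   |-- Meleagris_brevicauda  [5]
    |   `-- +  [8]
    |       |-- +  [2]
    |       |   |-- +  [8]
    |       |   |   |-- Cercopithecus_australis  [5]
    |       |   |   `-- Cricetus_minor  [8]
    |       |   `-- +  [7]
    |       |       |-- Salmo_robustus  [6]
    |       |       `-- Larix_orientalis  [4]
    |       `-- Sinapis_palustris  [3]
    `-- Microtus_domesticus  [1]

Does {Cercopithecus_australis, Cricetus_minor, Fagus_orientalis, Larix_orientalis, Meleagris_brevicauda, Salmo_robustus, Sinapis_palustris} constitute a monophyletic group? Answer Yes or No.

No

The MRCA of the listed taxa is the root, so the smallest clade containing them is the whole tree.
That clade also contains Candida_fluviatilis, Columba_montanus, Gasterosteus_sylvestris, Klebsiella_arenarius, Microtus_domesticus, Peromyscus_borealis, Solenopsis_major, Sorghum_occidentalis, Taxidea_major, which are not in the proposed group, so the group is not monophyletic.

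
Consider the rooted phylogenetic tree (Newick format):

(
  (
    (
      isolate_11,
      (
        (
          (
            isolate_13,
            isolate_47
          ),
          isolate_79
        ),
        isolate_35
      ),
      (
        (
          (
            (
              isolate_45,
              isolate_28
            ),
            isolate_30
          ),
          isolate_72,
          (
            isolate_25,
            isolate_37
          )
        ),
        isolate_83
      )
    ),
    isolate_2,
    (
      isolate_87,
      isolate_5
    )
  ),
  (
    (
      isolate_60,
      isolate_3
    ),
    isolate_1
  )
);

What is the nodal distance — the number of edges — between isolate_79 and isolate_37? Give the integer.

The MRCA of isolate_79 and isolate_37 is the node subtending (isolate_11,(((isolate_13,isolate_47),isolate_79),isolate_35),((((isolate_45,isolate_28),isolate_30),isolate_72,(isolate_25,isolate_37)),isolate_83)).
From isolate_79 up to that node: 3 branches. From isolate_37 up to the same node: 4 branches. Total: 3 + 4 = 7.

7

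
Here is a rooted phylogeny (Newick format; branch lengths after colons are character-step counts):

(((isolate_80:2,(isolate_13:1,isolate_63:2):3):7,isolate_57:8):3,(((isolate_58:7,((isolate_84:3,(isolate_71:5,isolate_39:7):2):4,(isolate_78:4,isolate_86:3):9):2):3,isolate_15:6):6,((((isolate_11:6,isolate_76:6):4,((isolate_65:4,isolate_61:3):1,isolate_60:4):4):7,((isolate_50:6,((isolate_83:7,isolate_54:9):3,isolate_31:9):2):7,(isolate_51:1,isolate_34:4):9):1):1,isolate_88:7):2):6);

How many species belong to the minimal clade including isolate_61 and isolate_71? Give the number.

The MRCA of isolate_61 and isolate_71 is the node subtending (((isolate_58,((isolate_84,(isolate_71,isolate_39)),(isolate_78,isolate_86))),isolate_15),((((isolate_11,isolate_76),((isolate_65,isolate_61),isolate_60)),((isolate_50,((isolate_83,isolate_54),isolate_31)),(isolate_51,isolate_34))),isolate_88)).
That clade contains 19 terminal taxa: isolate_11, isolate_15, isolate_31, isolate_34, isolate_39, isolate_50, isolate_51, isolate_54, isolate_58, isolate_60, isolate_61, isolate_65, isolate_71, isolate_76, isolate_78, isolate_83, isolate_84, isolate_86, isolate_88.

19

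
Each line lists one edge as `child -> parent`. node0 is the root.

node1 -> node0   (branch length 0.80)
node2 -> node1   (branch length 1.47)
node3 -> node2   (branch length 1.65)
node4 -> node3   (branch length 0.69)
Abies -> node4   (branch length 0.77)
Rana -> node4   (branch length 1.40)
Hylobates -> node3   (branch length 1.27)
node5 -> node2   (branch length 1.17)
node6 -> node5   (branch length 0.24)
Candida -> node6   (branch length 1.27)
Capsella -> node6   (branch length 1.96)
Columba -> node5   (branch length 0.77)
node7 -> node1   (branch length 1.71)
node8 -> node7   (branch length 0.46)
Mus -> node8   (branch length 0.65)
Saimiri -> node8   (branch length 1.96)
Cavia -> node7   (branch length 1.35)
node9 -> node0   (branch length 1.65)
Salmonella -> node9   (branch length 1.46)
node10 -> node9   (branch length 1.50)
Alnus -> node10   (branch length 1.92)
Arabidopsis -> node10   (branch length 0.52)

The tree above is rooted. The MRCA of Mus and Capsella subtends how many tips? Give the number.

9

The MRCA of Mus and Capsella is the node subtending ((((Abies,Rana),Hylobates),((Candida,Capsella),Columba)),((Mus,Saimiri),Cavia)).
That clade contains 9 terminal taxa: Abies, Candida, Capsella, Cavia, Columba, Hylobates, Mus, Rana, Saimiri.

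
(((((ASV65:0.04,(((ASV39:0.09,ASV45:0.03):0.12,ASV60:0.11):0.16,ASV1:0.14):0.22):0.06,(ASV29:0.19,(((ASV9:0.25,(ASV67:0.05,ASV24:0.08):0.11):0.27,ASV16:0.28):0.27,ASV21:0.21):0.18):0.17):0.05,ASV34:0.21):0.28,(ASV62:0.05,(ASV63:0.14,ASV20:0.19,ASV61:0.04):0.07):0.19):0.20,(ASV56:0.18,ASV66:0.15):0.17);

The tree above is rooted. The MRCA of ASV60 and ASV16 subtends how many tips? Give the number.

11

The MRCA of ASV60 and ASV16 is the node subtending ((ASV65,(((ASV39,ASV45),ASV60),ASV1)),(ASV29,(((ASV9,(ASV67,ASV24)),ASV16),ASV21))).
That clade contains 11 terminal taxa: ASV1, ASV16, ASV21, ASV24, ASV29, ASV39, ASV45, ASV60, ASV65, ASV67, ASV9.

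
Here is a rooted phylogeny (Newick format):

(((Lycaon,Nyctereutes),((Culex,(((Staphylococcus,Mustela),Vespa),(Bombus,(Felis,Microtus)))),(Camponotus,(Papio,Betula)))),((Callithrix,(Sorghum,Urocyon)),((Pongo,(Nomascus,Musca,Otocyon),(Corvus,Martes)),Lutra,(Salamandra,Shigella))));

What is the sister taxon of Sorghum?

Sorghum attaches to the tree at the node subtending (Sorghum,Urocyon).
The other lineage descending from that same node — the sister group — is the single tip Urocyon.

Urocyon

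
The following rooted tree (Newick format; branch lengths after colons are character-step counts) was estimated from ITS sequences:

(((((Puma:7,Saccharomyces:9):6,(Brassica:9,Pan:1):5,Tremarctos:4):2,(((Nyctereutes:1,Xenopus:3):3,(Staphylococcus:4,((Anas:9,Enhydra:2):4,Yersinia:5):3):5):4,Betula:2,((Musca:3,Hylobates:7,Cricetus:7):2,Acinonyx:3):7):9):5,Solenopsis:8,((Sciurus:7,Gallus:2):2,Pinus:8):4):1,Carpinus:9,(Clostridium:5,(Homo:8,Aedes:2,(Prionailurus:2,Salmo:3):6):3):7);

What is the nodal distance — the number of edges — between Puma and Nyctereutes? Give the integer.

7

The MRCA of Puma and Nyctereutes is the node subtending (((Puma,Saccharomyces),(Brassica,Pan),Tremarctos),(((Nyctereutes,Xenopus),(Staphylococcus,((Anas,Enhydra),Yersinia))),Betula,((Musca,Hylobates,Cricetus),Acinonyx))).
From Puma up to that node: 3 branches. From Nyctereutes up to the same node: 4 branches. Total: 3 + 4 = 7.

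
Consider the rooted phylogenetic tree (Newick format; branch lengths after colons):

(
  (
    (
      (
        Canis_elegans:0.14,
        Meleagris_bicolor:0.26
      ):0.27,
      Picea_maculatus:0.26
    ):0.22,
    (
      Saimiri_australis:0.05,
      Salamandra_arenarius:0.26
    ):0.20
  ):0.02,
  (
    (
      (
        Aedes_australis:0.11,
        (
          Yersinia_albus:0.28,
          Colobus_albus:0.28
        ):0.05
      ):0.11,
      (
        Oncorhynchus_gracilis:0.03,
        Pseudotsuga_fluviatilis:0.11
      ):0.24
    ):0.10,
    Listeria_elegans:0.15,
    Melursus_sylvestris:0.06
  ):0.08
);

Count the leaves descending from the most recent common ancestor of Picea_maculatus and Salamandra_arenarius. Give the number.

The MRCA of Picea_maculatus and Salamandra_arenarius is the node subtending (((Canis_elegans,Meleagris_bicolor),Picea_maculatus),(Saimiri_australis,Salamandra_arenarius)).
That clade contains 5 terminal taxa: Canis_elegans, Meleagris_bicolor, Picea_maculatus, Saimiri_australis, Salamandra_arenarius.

5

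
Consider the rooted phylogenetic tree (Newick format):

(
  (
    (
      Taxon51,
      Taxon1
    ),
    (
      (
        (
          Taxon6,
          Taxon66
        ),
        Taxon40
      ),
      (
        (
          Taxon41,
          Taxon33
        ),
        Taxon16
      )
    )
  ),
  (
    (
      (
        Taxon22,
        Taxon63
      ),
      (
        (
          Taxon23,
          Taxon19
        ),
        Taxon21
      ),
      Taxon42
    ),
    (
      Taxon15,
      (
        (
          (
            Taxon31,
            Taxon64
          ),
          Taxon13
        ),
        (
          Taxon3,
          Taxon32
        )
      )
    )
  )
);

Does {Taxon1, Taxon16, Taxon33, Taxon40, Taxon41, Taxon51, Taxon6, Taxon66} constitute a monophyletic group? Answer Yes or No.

The most recent common ancestor of these taxa subtends ((Taxon51,Taxon1),(((Taxon6,Taxon66),Taxon40),((Taxon41,Taxon33),Taxon16))).
That clade has exactly 8 tips — every listed taxon and nothing else — so the group is monophyletic.

Yes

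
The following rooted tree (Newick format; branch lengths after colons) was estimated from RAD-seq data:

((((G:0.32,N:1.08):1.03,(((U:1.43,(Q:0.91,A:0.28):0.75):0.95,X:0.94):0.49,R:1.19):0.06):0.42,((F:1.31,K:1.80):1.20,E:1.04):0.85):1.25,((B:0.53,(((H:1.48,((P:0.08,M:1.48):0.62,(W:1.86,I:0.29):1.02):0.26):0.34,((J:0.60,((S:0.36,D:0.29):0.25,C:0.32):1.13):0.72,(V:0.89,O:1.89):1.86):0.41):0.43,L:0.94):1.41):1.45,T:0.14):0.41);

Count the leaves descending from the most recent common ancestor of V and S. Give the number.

6

The MRCA of V and S is the node subtending ((J,((S,D),C)),(V,O)).
That clade contains 6 terminal taxa: C, D, J, O, S, V.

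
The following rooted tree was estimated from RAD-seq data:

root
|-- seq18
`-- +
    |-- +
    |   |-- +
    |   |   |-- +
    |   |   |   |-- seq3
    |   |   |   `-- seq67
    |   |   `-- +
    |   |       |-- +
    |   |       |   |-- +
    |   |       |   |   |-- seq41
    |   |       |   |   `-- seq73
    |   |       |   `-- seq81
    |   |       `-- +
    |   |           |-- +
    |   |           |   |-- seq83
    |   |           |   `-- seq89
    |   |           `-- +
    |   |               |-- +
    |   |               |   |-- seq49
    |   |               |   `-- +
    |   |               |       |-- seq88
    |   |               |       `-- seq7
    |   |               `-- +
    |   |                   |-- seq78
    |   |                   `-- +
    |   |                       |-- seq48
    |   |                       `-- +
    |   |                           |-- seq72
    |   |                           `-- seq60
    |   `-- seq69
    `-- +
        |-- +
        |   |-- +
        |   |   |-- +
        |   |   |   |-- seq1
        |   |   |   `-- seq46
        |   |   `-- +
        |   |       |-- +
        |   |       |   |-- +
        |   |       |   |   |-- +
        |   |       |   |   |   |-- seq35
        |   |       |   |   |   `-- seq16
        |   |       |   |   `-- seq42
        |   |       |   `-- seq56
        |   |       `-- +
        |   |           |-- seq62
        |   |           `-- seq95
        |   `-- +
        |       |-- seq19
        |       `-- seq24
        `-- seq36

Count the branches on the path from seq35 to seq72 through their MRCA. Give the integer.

The MRCA of seq35 and seq72 is the node subtending ((((seq3,seq67),(((seq41,seq73),seq81),((seq83,seq89),((seq49,(seq88,seq7)),(seq78,(seq48,(seq72,seq60))))))),seq69),((((seq1,seq46),((((seq35,seq16),seq42),seq56),(seq62,seq95))),(seq19,seq24)),seq36)).
From seq35 up to that node: 8 branches. From seq72 up to the same node: 9 branches. Total: 8 + 9 = 17.

17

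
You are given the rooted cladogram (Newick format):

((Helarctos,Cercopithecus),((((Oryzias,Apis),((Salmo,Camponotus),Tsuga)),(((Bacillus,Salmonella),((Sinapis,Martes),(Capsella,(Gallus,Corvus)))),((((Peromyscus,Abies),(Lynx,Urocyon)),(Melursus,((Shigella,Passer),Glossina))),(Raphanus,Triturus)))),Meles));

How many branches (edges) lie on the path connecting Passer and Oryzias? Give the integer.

The MRCA of Passer and Oryzias is the node subtending (((Oryzias,Apis),((Salmo,Camponotus),Tsuga)),(((Bacillus,Salmonella),((Sinapis,Martes),(Capsella,(Gallus,Corvus)))),((((Peromyscus,Abies),(Lynx,Urocyon)),(Melursus,((Shigella,Passer),Glossina))),(Raphanus,Triturus)))).
From Passer up to that node: 7 branches. From Oryzias up to the same node: 3 branches. Total: 7 + 3 = 10.

10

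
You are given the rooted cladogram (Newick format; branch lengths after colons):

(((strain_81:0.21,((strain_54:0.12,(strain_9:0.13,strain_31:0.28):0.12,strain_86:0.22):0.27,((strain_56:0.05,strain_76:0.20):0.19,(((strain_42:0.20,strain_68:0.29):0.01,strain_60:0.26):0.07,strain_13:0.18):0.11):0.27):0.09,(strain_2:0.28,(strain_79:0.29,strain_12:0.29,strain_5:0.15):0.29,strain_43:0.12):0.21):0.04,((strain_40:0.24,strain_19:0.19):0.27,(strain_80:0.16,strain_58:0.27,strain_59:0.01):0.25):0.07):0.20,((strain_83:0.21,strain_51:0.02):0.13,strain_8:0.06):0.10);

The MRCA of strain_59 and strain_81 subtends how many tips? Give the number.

21

The MRCA of strain_59 and strain_81 is the node subtending ((strain_81,((strain_54,(strain_9,strain_31),strain_86),((strain_56,strain_76),(((strain_42,strain_68),strain_60),strain_13))),(strain_2,(strain_79,strain_12,strain_5),strain_43)),((strain_40,strain_19),(strain_80,strain_58,strain_59))).
That clade contains 21 terminal taxa: strain_12, strain_13, strain_19, strain_2, strain_31, strain_40, strain_42, strain_43, strain_5, strain_54, strain_56, strain_58, strain_59, strain_60, strain_68, strain_76, strain_79, strain_80, strain_81, strain_86, strain_9.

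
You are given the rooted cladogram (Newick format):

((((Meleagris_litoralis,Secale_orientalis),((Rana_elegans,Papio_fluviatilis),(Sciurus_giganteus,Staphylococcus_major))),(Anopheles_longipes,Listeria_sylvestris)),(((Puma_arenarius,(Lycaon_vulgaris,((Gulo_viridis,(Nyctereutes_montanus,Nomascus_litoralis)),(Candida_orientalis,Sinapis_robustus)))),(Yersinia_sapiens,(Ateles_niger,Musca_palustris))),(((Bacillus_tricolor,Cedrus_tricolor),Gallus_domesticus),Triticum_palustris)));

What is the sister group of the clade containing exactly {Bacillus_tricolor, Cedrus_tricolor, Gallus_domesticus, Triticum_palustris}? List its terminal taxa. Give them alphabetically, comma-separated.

The clade containing exactly {Bacillus_tricolor, Cedrus_tricolor, Gallus_domesticus, Triticum_palustris} attaches to the tree at the node subtending (((Puma_arenarius,(Lycaon_vulgaris,((Gulo_viridis,(Nyctereutes_montanus,Nomascus_litoralis)),(Candida_orientalis,Sinapis_robustus)))),(Yersinia_sapiens,(Ateles_niger,Musca_palustris))),(((Bacillus_tricolor,Cedrus_tricolor),Gallus_domesticus),Triticum_palustris)).
The other lineage descending from that same node — the sister group — is ((Puma_arenarius,(Lycaon_vulgaris,((Gulo_viridis,(Nyctereutes_montanus,Nomascus_litoralis)),(Candida_orientalis,Sinapis_robustus)))),(Yersinia_sapiens,(Ateles_niger,Musca_palustris))); its 10 tips in alphabetical order are the answer.

Ateles_niger, Candida_orientalis, Gulo_viridis, Lycaon_vulgaris, Musca_palustris, Nomascus_litoralis, Nyctereutes_montanus, Puma_arenarius, Sinapis_robustus, Yersinia_sapiens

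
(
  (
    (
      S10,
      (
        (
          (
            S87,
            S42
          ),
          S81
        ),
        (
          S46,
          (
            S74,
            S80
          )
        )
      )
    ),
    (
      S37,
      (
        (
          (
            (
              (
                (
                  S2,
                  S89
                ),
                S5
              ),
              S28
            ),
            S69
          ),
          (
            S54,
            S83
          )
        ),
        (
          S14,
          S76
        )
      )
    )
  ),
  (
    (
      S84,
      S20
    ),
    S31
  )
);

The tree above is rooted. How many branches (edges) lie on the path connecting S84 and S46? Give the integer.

The MRCA of S84 and S46 is the root of the tree.
From S84 up to that node: 3 branches. From S46 up to the same node: 5 branches. Total: 3 + 5 = 8.

8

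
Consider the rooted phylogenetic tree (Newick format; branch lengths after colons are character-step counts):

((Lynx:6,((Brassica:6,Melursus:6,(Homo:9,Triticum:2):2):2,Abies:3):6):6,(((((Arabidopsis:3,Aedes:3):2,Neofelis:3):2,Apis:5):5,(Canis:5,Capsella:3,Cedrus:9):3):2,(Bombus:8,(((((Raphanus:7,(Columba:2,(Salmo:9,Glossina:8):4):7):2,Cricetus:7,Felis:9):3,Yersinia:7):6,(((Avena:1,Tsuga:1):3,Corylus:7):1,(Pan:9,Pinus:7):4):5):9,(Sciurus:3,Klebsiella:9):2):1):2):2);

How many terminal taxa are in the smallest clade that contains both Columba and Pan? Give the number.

12

The MRCA of Columba and Pan is the node subtending ((((Raphanus,(Columba,(Salmo,Glossina))),Cricetus,Felis),Yersinia),(((Avena,Tsuga),Corylus),(Pan,Pinus))).
That clade contains 12 terminal taxa: Avena, Columba, Corylus, Cricetus, Felis, Glossina, Pan, Pinus, Raphanus, Salmo, Tsuga, Yersinia.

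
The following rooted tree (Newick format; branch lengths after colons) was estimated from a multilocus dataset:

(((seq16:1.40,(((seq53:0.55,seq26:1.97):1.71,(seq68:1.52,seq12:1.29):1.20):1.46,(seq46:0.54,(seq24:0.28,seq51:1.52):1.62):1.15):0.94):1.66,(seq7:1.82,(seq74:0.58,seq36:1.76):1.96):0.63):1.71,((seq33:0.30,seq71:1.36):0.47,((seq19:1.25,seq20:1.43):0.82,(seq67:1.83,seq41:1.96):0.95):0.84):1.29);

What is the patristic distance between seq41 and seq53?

The path runs seq41 → … → MRCA → … → seq53; the MRCA is the root of the tree.
Branch lengths along that path: 1.96 + 0.95 + 0.84 + 1.29 + 1.71 + 1.66 + 0.94 + 1.46 + 1.71 + 0.55 = 13.07.

13.07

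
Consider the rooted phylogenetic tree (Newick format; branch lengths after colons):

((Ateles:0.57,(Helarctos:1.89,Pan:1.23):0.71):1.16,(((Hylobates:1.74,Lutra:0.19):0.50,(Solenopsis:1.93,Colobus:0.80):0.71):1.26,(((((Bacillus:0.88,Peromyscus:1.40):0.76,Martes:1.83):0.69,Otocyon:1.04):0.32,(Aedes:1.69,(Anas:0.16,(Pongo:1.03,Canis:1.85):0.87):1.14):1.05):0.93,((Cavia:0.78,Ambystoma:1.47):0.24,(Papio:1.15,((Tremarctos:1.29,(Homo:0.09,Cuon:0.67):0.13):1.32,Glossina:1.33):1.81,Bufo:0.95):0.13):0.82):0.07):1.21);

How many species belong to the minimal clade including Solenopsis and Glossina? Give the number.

20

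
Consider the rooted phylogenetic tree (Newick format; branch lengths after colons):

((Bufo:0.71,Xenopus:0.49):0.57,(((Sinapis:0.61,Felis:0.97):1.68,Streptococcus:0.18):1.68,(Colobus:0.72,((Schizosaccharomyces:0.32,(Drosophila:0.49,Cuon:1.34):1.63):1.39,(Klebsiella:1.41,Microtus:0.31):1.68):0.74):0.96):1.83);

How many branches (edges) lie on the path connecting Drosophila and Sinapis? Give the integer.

The MRCA of Drosophila and Sinapis is the node subtending (((Sinapis,Felis),Streptococcus),(Colobus,((Schizosaccharomyces,(Drosophila,Cuon)),(Klebsiella,Microtus)))).
From Drosophila up to that node: 5 branches. From Sinapis up to the same node: 3 branches. Total: 5 + 3 = 8.

8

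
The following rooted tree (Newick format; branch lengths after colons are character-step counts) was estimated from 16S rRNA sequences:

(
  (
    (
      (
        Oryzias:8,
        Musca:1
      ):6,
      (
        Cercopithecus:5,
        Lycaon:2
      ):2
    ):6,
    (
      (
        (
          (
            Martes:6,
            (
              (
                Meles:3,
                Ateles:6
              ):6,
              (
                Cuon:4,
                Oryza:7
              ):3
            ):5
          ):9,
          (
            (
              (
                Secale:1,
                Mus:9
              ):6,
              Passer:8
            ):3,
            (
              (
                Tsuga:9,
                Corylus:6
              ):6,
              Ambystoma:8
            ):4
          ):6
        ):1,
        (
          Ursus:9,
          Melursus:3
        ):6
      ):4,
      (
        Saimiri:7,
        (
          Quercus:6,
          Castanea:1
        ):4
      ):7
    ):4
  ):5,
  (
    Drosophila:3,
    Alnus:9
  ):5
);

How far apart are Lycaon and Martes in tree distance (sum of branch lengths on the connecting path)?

34

The path runs Lycaon → … → MRCA → … → Martes; the MRCA is the node subtending (((Oryzias,Musca),(Cercopithecus,Lycaon)),((((Martes,((Meles,Ateles),(Cuon,Oryza))),(((Secale,Mus),Passer),((Tsuga,Corylus),Ambystoma))),(Ursus,Melursus)),(Saimiri,(Quercus,Castanea)))).
Branch lengths along that path: 2 + 2 + 6 + 4 + 4 + 1 + 9 + 6 = 34.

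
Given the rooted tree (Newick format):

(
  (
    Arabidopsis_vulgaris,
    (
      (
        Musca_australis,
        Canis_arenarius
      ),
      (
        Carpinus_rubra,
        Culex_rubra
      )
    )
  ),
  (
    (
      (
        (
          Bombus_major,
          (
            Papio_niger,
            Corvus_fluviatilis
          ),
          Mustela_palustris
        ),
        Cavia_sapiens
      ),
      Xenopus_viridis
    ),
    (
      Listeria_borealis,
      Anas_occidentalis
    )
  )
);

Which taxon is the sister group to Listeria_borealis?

Anas_occidentalis

Listeria_borealis attaches to the tree at the node subtending (Listeria_borealis,Anas_occidentalis).
The other lineage descending from that same node — the sister group — is the single tip Anas_occidentalis.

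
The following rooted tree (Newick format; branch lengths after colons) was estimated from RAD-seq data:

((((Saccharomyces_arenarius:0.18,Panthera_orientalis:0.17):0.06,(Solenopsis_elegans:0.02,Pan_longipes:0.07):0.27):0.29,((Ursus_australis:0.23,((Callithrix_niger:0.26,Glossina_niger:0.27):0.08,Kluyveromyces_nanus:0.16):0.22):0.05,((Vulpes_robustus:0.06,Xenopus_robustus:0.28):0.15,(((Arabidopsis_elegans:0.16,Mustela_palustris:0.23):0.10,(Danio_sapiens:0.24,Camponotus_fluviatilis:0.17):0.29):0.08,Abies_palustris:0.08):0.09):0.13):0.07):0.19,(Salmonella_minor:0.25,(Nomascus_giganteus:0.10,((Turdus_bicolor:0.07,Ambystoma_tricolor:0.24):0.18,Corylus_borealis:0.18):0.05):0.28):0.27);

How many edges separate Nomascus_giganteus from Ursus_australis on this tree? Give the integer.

7

The MRCA of Nomascus_giganteus and Ursus_australis is the root of the tree.
From Nomascus_giganteus up to that node: 3 branches. From Ursus_australis up to the same node: 4 branches. Total: 3 + 4 = 7.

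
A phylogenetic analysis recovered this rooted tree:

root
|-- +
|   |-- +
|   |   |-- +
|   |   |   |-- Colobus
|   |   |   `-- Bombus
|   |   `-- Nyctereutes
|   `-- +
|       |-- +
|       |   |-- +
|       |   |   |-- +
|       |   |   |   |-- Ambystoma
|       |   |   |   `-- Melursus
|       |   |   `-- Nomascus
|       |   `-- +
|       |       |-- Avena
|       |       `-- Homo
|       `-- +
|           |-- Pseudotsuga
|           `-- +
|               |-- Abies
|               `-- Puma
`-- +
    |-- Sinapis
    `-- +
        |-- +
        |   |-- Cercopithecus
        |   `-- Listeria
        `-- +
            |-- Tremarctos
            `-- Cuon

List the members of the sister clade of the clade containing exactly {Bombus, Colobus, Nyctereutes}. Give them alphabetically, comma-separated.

Abies, Ambystoma, Avena, Homo, Melursus, Nomascus, Pseudotsuga, Puma

The clade containing exactly {Bombus, Colobus, Nyctereutes} attaches to the tree at the node subtending (((Colobus,Bombus),Nyctereutes),((((Ambystoma,Melursus),Nomascus),(Avena,Homo)),(Pseudotsuga,(Abies,Puma)))).
The other lineage descending from that same node — the sister group — is ((((Ambystoma,Melursus),Nomascus),(Avena,Homo)),(Pseudotsuga,(Abies,Puma))); its 8 tips in alphabetical order are the answer.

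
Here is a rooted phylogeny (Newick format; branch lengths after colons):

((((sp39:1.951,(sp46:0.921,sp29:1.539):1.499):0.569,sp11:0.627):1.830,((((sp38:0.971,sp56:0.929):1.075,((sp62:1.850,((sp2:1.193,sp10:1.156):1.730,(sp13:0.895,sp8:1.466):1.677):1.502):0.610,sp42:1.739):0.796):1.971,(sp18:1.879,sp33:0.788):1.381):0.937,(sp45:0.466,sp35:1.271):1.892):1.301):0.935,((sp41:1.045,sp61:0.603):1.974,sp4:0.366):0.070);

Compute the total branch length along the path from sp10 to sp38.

7.840

The path runs sp10 → … → MRCA → … → sp38; the MRCA is the node subtending ((sp38,sp56),((sp62,((sp2,sp10),(sp13,sp8))),sp42)).
Branch lengths along that path: 1.156 + 1.730 + 1.502 + 0.610 + 0.796 + 1.075 + 0.971 = 7.840.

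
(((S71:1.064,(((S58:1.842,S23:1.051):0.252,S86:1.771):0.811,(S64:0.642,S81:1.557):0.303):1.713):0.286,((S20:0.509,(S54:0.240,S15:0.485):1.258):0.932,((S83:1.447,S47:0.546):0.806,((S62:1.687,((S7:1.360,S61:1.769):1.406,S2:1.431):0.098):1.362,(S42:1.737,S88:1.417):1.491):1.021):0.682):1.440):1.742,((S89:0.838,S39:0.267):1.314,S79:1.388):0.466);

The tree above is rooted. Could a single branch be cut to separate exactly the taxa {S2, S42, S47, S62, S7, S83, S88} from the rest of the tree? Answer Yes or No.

No

The MRCA of the listed taxa subtends ((S83,S47),((S62,((S7,S61),S2)),(S42,S88))).
That clade also contains S61, which is not in the proposed group, so the group is not monophyletic.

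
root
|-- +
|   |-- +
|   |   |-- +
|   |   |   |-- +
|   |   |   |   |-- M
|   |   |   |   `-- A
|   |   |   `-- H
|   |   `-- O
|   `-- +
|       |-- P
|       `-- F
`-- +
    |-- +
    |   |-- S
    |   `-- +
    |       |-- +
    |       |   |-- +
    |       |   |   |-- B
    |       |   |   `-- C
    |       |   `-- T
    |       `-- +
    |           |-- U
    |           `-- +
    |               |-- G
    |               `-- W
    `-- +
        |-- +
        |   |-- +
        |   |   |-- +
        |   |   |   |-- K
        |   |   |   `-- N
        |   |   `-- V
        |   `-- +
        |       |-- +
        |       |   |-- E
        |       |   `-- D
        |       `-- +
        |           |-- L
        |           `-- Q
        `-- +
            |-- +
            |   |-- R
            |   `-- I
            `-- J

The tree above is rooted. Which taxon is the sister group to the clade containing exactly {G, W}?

U

The clade containing exactly {G, W} attaches to the tree at the node subtending (U,(G,W)).
The other lineage descending from that same node — the sister group — is the single tip U.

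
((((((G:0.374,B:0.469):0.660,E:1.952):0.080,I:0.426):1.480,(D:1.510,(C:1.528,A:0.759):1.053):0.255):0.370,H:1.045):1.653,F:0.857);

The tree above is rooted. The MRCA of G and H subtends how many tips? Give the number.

8

The MRCA of G and H is the node subtending (((((G,B),E),I),(D,(C,A))),H).
That clade contains 8 terminal taxa: A, B, C, D, E, G, H, I.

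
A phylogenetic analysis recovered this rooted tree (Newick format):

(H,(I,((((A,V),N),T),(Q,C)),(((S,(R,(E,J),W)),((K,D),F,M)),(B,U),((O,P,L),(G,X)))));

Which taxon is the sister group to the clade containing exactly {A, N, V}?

T

The clade containing exactly {A, N, V} attaches to the tree at the node subtending (((A,V),N),T).
The other lineage descending from that same node — the sister group — is the single tip T.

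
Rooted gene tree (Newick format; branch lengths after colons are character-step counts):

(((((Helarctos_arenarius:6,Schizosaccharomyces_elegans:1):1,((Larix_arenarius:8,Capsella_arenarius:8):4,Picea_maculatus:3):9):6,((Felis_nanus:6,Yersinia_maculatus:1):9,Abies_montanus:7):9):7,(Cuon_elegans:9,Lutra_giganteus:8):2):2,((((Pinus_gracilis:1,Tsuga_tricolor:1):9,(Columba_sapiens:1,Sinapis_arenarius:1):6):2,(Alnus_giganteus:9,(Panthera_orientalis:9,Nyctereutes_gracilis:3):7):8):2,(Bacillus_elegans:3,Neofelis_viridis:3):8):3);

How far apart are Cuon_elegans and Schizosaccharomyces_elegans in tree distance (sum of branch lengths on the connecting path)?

26

The path runs Cuon_elegans → … → MRCA → … → Schizosaccharomyces_elegans; the MRCA is the node subtending ((((Helarctos_arenarius,Schizosaccharomyces_elegans),((Larix_arenarius,Capsella_arenarius),Picea_maculatus)),((Felis_nanus,Yersinia_maculatus),Abies_montanus)),(Cuon_elegans,Lutra_giganteus)).
Branch lengths along that path: 9 + 2 + 7 + 6 + 1 + 1 = 26.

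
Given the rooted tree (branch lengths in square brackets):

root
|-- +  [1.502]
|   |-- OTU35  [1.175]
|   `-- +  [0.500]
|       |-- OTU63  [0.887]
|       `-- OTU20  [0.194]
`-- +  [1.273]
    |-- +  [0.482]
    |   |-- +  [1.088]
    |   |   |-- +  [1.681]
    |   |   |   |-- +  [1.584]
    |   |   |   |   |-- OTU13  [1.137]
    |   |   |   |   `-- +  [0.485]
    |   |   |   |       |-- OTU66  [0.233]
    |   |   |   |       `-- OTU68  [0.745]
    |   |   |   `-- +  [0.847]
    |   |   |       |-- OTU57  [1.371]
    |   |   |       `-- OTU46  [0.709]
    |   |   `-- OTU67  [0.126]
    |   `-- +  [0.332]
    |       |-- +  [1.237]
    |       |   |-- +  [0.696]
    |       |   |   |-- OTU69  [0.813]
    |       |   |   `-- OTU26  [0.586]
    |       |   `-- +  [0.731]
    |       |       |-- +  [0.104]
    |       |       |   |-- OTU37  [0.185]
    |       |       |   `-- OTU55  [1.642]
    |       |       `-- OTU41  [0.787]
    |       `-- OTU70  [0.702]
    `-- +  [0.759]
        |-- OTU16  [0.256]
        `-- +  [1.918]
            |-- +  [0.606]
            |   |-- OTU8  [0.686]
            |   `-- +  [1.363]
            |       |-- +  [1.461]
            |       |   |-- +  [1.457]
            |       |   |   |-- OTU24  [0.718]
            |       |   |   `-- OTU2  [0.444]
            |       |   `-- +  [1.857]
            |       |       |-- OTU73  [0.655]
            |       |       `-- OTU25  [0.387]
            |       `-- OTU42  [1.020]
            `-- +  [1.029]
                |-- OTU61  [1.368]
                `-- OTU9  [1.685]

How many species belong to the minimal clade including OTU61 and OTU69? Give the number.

The MRCA of OTU61 and OTU69 is the node subtending (((((OTU13,(OTU66,OTU68)),(OTU57,OTU46)),OTU67),(((OTU69,OTU26),((OTU37,OTU55),OTU41)),OTU70)),(OTU16,((OTU8,(((OTU24,OTU2),(OTU73,OTU25)),OTU42)),(OTU61,OTU9)))).
That clade contains 21 terminal taxa: OTU13, OTU16, OTU2, OTU24, OTU25, OTU26, OTU37, OTU41, OTU42, OTU46, OTU55, OTU57, OTU61, OTU66, OTU67, OTU68, OTU69, OTU70, OTU73, OTU8, OTU9.

21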